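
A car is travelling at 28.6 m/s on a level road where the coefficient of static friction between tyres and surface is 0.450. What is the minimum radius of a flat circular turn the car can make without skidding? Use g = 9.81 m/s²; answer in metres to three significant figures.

At the limit, μ_s m g = m v²/r, so r_min = v²/(μ_s g) = (28.6)²/(0.450 × 9.81) = 818.0/4.414 = 185.3 m.

185 m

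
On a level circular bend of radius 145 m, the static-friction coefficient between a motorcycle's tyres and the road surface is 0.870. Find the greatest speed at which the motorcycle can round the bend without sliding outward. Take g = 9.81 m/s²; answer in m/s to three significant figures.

On a flat curve, static friction is the only horizontal force, so it must supply the full centripetal force: μ_s m g = m v²/r.
Mass cancels: v_max = √(μ_s g r) = √(0.870 × 9.81 × 145) = √1238 = 35.18 m/s.

35.2 m/s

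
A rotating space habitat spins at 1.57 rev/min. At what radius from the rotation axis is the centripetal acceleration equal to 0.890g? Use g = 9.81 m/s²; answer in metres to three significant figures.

323 m

ω = 1.57 rev/min × 2π/60 = 0.1644 rad/s.
a_c = ω²r = 0.890g ⇒ r = 0.890 × 9.81 / (0.1644)² = 8.731/0.02703 = 323.0 m.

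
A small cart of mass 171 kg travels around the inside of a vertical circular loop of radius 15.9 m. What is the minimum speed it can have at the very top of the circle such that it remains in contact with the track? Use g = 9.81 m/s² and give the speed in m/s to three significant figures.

12.5 m/s

At the highest point the centre is directly below, so both the weight and N act inward: N + mg = mv²/r.
At minimum speed N → 0, so mg = mv_min²/r ⇒ v_min = √(g r) = √(9.81 × 15.9) = 12.49 m/s.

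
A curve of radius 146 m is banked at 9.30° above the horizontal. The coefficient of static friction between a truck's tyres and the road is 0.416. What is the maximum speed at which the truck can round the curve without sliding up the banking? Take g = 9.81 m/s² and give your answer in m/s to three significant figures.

At the maximum speed, friction acts down the slope at its limiting value f = μN. Radially (horizontal, toward centre): N sinθ + μN cosθ = mv²/r. Vertically: N cosθ − μN sinθ = mg.
Dividing: v² = r g (sinθ + μcosθ)/(cosθ − μsinθ).
sinθ + μcosθ = 0.1616 + 0.416×0.9869 = 0.5721; cosθ − μsinθ = 0.9869 − 0.416×0.1616 = 0.9196.
v² = 146 × 9.81 × 0.5721/0.9196 = 891.1 m²/s², so v = 29.85 m/s.

29.9 m/s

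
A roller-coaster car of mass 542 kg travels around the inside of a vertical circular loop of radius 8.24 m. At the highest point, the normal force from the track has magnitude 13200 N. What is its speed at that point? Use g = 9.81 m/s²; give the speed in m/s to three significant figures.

At the top, N + mg = mv²/r, so v = √(r(N/m + g)) = √(8.24 × (13200/542 + 9.81)) = √(8.24 × 34.16) = √281.5 = 16.78 m/s.

16.8 m/s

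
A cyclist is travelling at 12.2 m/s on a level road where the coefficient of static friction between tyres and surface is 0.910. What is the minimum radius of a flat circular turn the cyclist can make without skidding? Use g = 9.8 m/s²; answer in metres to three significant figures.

16.7 m

At the limit, μ_s m g = m v²/r, so r_min = v²/(μ_s g) = (12.2)²/(0.910 × 9.8) = 148.8/8.918 = 16.69 m.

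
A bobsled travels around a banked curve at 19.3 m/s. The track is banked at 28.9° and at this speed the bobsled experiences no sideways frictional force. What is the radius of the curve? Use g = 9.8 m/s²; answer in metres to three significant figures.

Frictionless banking: tanθ = v²/(rg), so r = v²/(g tanθ).
r = (19.3)²/(9.8 × tan 28.9°) = 372.5/(9.8 × 0.5520) = 372.5/5.410 = 68.85 m.

68.9 m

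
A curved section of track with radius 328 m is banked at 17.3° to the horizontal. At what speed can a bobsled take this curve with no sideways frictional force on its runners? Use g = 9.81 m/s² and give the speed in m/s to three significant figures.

31.7 m/s

On a frictionless banked curve, N sinθ = mv²/r and N cosθ = mg, so tanθ = v²/(rg).
v = √(r g tanθ) = √(328 × 9.81 × tan 17.3°) = √(328 × 9.81 × 0.3115) = √1002 = 31.66 m/s.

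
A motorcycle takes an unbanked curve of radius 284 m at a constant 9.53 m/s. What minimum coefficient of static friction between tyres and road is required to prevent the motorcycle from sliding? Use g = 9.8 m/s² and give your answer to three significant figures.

Friction provides the centripetal force: μ_s m g = m v²/r, so μ_s = v²/(g r) = (9.530)²/(9.8 × 284) = 90.82/2783 = 0.03263.

0.0326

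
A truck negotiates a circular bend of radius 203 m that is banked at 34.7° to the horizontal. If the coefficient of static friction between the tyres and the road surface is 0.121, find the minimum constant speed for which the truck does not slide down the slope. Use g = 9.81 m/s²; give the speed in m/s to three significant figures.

32.4 m/s

At the minimum speed, friction acts up the slope at its limiting value f = μN. Radially (horizontal, toward centre): N sinθ − μN cosθ = mv²/r. Vertically: N cosθ + μN sinθ = mg.
Dividing: v² = r g (sinθ − μcosθ)/(cosθ + μsinθ).
sinθ − μcosθ = 0.5693 − 0.121×0.8221 = 0.4698; cosθ + μsinθ = 0.8221 + 0.121×0.5693 = 0.8910.
v² = 203 × 9.81 × 0.4698/0.8910 = 1050 m²/s², so v = 32.40 m/s.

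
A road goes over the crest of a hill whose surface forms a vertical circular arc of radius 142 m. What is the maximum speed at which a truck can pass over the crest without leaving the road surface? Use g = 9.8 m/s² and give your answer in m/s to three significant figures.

At the crest the centre of the circle is below the truck, so the net downward (centripetal) force is mg − N = mv²/r.
The truck leaves the road when N → 0, giving v_max = √(g r) = √(9.8 × 142) = 37.30 m/s.

37.3 m/s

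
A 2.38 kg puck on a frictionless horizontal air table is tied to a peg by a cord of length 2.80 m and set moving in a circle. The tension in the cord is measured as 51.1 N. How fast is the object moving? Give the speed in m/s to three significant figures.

T = m v²/r ⇒ v = √(T r / m) = √(51.1 × 2.80 / 2.38) = √60.12 = 7.754 m/s.

7.75 m/s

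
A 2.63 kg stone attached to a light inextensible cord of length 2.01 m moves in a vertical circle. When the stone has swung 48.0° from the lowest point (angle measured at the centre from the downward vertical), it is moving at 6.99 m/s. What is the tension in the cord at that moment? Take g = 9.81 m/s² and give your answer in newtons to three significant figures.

81.2 N

Take the radial direction toward the centre of the circle as positive. The component of the weight along the string toward the centre is −mg cos φ (φ measured from the bottom), so Newton's second law along the string gives T − mg cos φ = m v²/r.
cos 48.0° = 0.6691, so T = m(v²/r + g cos φ) = 2.63 × ((6.99)²/2.01 + 9.81 × 0.6691) = 2.63 × (24.31 + (6.564)) = 2.63 × 30.87 = 81.20 N.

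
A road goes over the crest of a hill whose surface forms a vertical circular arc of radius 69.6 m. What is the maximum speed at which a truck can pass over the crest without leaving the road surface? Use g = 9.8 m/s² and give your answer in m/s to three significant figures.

At the crest the centre of the circle is below the truck, so the net downward (centripetal) force is mg − N = mv²/r.
The truck leaves the road when N → 0, giving v_max = √(g r) = √(9.8 × 69.6) = 26.12 m/s.

26.1 m/s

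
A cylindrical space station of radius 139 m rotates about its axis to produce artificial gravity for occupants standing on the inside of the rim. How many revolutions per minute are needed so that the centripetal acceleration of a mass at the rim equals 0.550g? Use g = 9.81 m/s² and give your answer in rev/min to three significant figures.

Require ω²r = 0.550g, so ω = √(0.550 × 9.81/139) = 0.1970 rad/s.
In rev/min: ω × 60/(2π) = 0.1970 × 60/(2π) = 1.881 rev/min.

1.88 rev/min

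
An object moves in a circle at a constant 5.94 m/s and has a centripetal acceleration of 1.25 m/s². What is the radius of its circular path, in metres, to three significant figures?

28.2 m

a_c = v²/r ⇒ r = v²/a_c = (5.94)²/1.25 = 35.28/1.25 = 28.23 m.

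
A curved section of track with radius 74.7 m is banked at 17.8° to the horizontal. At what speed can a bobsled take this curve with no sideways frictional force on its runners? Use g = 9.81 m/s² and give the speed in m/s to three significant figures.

15.3 m/s

On a frictionless banked curve, N sinθ = mv²/r and N cosθ = mg, so tanθ = v²/(rg).
v = √(r g tanθ) = √(74.7 × 9.81 × tan 17.8°) = √(74.7 × 9.81 × 0.3211) = √235.3 = 15.34 m/s.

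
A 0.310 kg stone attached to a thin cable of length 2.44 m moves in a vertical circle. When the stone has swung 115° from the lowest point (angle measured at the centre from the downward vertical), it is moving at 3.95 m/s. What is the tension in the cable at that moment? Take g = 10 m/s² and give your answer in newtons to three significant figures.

Take the radial direction toward the centre of the circle as positive. The component of the weight along the string toward the centre is −mg cos φ (φ measured from the bottom), so Newton's second law along the string gives T − mg cos φ = m v²/r.
cos 115° = -0.4226, so T = m(v²/r + g cos φ) = 0.310 × ((3.95)²/2.44 + 10.0 × -0.4226) = 0.310 × (6.394 + (-4.226)) = 0.310 × 2.168 = 0.6722 N.

0.672 N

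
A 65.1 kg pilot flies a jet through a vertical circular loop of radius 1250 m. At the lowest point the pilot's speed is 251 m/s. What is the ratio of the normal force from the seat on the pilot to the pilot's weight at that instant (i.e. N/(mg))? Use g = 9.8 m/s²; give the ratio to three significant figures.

At the bottom, N − mg = mv²/r, so N = m(v²/r + g) and N/(mg) = v²/(rg) + 1 = (251)²/(1250 × 9.8) + 1 = 5.143 + 1 = 6.143.

6.14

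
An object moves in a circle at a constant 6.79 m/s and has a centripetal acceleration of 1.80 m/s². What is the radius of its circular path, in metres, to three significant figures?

a_c = v²/r ⇒ r = v²/a_c = (6.79)²/1.80 = 46.10/1.80 = 25.61 m.

25.6 m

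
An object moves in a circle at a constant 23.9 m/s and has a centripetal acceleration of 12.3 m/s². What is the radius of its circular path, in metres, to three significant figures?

46.4 m

a_c = v²/r ⇒ r = v²/a_c = (23.9)²/12.3 = 571.2/12.3 = 46.44 m.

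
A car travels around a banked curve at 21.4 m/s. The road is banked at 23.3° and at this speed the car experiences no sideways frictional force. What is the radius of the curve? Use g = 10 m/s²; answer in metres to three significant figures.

106 m

Frictionless banking: tanθ = v²/(rg), so r = v²/(g tanθ).
r = (21.4)²/(10.0 × tan 23.3°) = 458.0/(10.0 × 0.4307) = 458.0/4.307 = 106.3 m.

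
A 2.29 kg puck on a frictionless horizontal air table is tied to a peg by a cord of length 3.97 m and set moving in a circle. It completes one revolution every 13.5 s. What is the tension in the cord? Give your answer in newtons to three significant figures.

1.97 N

v = 2πr/T = 2π × 3.97/13.5 = 1.848 m/s.
The tension is the only horizontal force, so it supplies the full centripetal force: T = m v²/r = 2.29 × (1.848)²/3.97 = 2.29 × 3.414/3.97 = 1.969 N.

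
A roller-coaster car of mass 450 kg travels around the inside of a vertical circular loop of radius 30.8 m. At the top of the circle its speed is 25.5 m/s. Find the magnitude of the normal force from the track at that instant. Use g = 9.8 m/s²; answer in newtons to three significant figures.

5090 N

At the top, both N and the weight mg point inward (toward the centre), so N + mg = mv²/r.
N = m(v²/r − g) = 450 × ((25.5)²/30.8 − 9.8) = 450 × (21.11 − 9.8) = 450 × 11.31 = 5090 N.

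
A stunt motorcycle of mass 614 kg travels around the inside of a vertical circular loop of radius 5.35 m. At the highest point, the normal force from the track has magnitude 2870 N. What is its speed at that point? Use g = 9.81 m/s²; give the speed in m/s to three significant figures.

8.80 m/s

At the top, N + mg = mv²/r, so v = √(r(N/m + g)) = √(5.35 × (2870/614 + 9.81)) = √(5.35 × 14.48) = √77.49 = 8.803 m/s.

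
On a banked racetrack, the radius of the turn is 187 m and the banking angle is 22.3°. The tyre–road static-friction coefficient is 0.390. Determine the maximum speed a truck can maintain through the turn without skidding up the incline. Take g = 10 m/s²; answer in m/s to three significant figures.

At the maximum speed, friction acts down the slope at its limiting value f = μN. Radially (horizontal, toward centre): N sinθ + μN cosθ = mv²/r. Vertically: N cosθ − μN sinθ = mg.
Dividing: v² = r g (sinθ + μcosθ)/(cosθ − μsinθ).
sinθ + μcosθ = 0.3795 + 0.390×0.9252 = 0.7403; cosθ − μsinθ = 0.9252 − 0.390×0.3795 = 0.7772.
v² = 187 × 10.0 × 0.7403/0.7772 = 1781 m²/s², so v = 42.20 m/s.

42.2 m/s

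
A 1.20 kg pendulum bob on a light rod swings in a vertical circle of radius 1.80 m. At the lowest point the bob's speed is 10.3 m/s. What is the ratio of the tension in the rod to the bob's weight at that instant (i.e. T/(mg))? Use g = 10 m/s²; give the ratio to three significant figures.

At the bottom, T − mg = mv²/r, so T = m(v²/r + g) and T/(mg) = v²/(rg) + 1 = (10.3)²/(1.80 × 10.0) + 1 = 5.894 + 1 = 6.894.

6.89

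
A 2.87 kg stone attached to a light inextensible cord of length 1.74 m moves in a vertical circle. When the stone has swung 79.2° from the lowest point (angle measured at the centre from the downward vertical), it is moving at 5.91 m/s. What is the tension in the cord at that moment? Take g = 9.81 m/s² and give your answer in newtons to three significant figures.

62.9 N

Take the radial direction toward the centre of the circle as positive. The component of the weight along the string toward the centre is −mg cos φ (φ measured from the bottom), so Newton's second law along the string gives T − mg cos φ = m v²/r.
cos 79.2° = 0.1874, so T = m(v²/r + g cos φ) = 2.87 × ((5.91)²/1.74 + 9.81 × 0.1874) = 2.87 × (20.07 + (1.838)) = 2.87 × 21.91 = 62.89 N.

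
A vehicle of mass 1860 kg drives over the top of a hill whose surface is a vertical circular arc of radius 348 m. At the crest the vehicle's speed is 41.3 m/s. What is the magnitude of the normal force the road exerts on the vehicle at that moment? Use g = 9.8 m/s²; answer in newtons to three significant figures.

At the crest the centripetal acceleration points downward (toward the centre of the arc), so mg − N = mv²/r.
N = m(g − v²/r) = 1860 × (9.8 − (41.3)²/348) = 1860 × (9.8 − 4.901) = 1860 × 4.899 = 9111 N.

9110 N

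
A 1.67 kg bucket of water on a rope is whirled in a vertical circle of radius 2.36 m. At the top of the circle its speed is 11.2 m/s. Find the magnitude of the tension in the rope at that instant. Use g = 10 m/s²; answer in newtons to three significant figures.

72.1 N

At the top, both T and the weight mg point inward (toward the centre), so T + mg = mv²/r.
T = m(v²/r − g) = 1.67 × ((11.2)²/2.36 − 10.0) = 1.67 × (53.15 − 10.0) = 1.67 × 43.15 = 72.06 N.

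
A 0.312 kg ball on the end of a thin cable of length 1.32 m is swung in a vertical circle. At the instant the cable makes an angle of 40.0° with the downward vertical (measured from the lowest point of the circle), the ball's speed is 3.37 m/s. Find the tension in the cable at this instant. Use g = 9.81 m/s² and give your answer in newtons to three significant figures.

5.03 N

Take the radial direction toward the centre of the circle as positive. The component of the weight along the string toward the centre is −mg cos φ (φ measured from the bottom), so Newton's second law along the string gives T − mg cos φ = m v²/r.
cos 40.0° = 0.7660, so T = m(v²/r + g cos φ) = 0.312 × ((3.37)²/1.32 + 9.81 × 0.7660) = 0.312 × (8.604 + (7.515)) = 0.312 × 16.12 = 5.029 N.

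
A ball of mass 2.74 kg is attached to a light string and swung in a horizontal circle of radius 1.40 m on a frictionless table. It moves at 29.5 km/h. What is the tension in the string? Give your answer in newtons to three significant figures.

v = 29.5 km/h = 29.5/3.6 = 8.194 m/s.
The tension is the only horizontal force, so it supplies the full centripetal force: T = m v²/r = 2.74 × (8.194)²/1.40 = 2.74 × 67.15/1.40 = 131.4 N.

131 N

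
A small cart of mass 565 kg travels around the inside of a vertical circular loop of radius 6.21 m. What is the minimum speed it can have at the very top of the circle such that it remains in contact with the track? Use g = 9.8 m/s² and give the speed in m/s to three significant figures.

At the top, both weight mg and N point toward the centre: N + mg = mv²/r.
At minimum speed N → 0, so mg = mv_min²/r ⇒ v_min = √(g r) = √(9.8 × 6.21) = 7.801 m/s.

7.80 m/s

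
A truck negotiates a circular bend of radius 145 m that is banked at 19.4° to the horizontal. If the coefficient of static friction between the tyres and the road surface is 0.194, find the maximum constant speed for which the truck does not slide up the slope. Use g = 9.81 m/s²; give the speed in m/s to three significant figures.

28.9 m/s

At the maximum speed, friction acts down the slope at its limiting value f = μN. Radially (horizontal, toward centre): N sinθ + μN cosθ = mv²/r. Vertically: N cosθ − μN sinθ = mg.
Dividing: v² = r g (sinθ + μcosθ)/(cosθ − μsinθ).
sinθ + μcosθ = 0.3322 + 0.194×0.9432 = 0.5151; cosθ − μsinθ = 0.9432 − 0.194×0.3322 = 0.8788.
v² = 145 × 9.81 × 0.5151/0.8788 = 833.8 m²/s², so v = 28.88 m/s.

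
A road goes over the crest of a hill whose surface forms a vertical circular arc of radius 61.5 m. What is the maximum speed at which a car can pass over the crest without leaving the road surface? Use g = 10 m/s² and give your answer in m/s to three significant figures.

At the crest the centre of the circle is below the car, so the net downward (centripetal) force is mg − N = mv²/r.
The car leaves the road when N → 0, giving v_max = √(g r) = √(10.0 × 61.5) = 24.80 m/s.

24.8 m/s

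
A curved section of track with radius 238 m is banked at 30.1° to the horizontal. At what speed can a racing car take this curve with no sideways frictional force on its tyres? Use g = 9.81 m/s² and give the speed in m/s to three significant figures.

36.8 m/s

On a frictionless banked curve, N sinθ = mv²/r and N cosθ = mg, so tanθ = v²/(rg).
v = √(r g tanθ) = √(238 × 9.81 × tan 30.1°) = √(238 × 9.81 × 0.5797) = √1353 = 36.79 m/s.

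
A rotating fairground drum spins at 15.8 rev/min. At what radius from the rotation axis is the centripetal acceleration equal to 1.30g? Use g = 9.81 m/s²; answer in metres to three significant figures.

4.66 m

ω = 15.8 rev/min × 2π/60 = 1.655 rad/s.
a_c = ω²r = 1.30g ⇒ r = 1.30 × 9.81 / (1.655)² = 12.75/2.738 = 4.658 m.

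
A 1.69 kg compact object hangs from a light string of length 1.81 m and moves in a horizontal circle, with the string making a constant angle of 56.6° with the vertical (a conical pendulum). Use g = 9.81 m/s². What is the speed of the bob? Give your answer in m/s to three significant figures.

4.74 m/s

The radius of the circle is r = L sinθ = 1.81 × sin 56.6° = 1.511 m.
Horizontally T sinθ = mv²/r and vertically T cosθ = mg, so tanθ = v²/(rg).
v = √(r g tanθ) = √(1.511 × 9.81 × 1.517) = √22.48 = 4.741 m/s.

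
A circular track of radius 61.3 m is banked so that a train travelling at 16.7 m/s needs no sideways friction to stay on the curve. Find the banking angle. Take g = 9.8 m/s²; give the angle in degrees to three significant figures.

24.9°

For a frictionless banked turn: horizontally N sinθ = mv²/r and vertically N cosθ = mg.
Dividing: tanθ = v²/(r g) = (16.7)²/(61.3 × 9.8) = 278.9/600.7 = 0.4642.
θ = arctan(0.4642) = 24.90°.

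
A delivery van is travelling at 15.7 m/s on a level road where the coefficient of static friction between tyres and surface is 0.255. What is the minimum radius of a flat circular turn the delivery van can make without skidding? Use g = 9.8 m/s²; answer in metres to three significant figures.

At the limit, μ_s m g = m v²/r, so r_min = v²/(μ_s g) = (15.7)²/(0.255 × 9.8) = 246.5/2.499 = 98.64 m.

98.6 m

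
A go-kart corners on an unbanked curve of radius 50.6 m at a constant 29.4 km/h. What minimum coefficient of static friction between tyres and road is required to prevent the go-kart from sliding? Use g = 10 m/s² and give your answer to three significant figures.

0.132

v = 29.4/3.6 = 8.167 m/s.
Friction provides the centripetal force: μ_s m g = m v²/r, so μ_s = v²/(g r) = (8.167)²/(10.0 × 50.6) = 66.69/506.0 = 0.1318.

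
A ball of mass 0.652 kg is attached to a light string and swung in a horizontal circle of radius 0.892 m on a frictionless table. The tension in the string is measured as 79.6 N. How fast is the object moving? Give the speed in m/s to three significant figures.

10.4 m/s

T = m v²/r ⇒ v = √(T r / m) = √(79.6 × 0.892 / 0.652) = √108.9 = 10.44 m/s.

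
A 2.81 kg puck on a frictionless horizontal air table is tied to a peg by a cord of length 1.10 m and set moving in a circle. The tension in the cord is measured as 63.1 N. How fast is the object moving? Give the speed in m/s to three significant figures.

4.97 m/s

T = m v²/r ⇒ v = √(T r / m) = √(63.1 × 1.10 / 2.81) = √24.70 = 4.970 m/s.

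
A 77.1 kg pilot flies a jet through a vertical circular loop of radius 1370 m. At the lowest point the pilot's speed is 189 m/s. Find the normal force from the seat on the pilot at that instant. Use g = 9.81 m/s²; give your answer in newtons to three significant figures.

At the lowest point, N points up (toward the centre) and the weight mg points down (away from the centre), so the net inward force is N − mg = mv²/r.
N = m(v²/r + g) = 77.1 × ((189)²/1370 + 9.81) = 77.1 × (26.07 + 9.81) = 77.1 × 35.88 = 2767 N.

2770 N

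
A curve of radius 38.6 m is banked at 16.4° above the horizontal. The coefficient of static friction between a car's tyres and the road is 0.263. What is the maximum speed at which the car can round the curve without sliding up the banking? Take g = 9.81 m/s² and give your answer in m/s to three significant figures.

At the maximum speed, friction acts down the slope at its limiting value f = μN. Radially (horizontal, toward centre): N sinθ + μN cosθ = mv²/r. Vertically: N cosθ − μN sinθ = mg.
Dividing: v² = r g (sinθ + μcosθ)/(cosθ − μsinθ).
sinθ + μcosθ = 0.2823 + 0.263×0.9593 = 0.5346; cosθ − μsinθ = 0.9593 − 0.263×0.2823 = 0.8851.
v² = 38.6 × 9.81 × 0.5346/0.8851 = 228.7 m²/s², so v = 15.12 m/s.

15.1 m/s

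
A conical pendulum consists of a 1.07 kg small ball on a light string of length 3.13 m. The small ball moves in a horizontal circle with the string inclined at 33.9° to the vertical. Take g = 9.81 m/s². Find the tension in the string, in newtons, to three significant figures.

Vertically the bob has no acceleration, so T cosθ = mg.
T = mg/cosθ = 1.07 × 9.81 / cos 33.9° = 10.50/0.8300 = 12.65 N.

12.6 N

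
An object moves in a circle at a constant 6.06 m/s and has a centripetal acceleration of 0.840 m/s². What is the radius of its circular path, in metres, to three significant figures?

a_c = v²/r ⇒ r = v²/a_c = (6.06)²/0.840 = 36.72/0.840 = 43.72 m.

43.7 m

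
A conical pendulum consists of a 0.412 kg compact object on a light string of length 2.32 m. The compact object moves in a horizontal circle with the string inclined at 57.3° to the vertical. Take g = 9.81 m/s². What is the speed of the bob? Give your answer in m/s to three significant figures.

5.46 m/s

The radius of the circle is r = L sinθ = 2.32 × sin 57.3° = 1.952 m.
Horizontally T sinθ = mv²/r and vertically T cosθ = mg, so tanθ = v²/(rg).
v = √(r g tanθ) = √(1.952 × 9.81 × 1.558) = √29.83 = 5.462 m/s.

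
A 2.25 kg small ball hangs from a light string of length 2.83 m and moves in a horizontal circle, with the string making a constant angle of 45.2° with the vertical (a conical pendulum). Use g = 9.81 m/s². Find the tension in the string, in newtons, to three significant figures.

Vertically the bob has no acceleration, so T cosθ = mg.
T = mg/cosθ = 2.25 × 9.81 / cos 45.2° = 22.07/0.7046 = 31.32 N.

31.3 N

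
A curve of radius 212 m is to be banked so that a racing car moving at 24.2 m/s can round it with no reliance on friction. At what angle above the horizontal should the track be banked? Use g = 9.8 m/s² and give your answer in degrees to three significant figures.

For a frictionless banked turn: horizontally N sinθ = mv²/r and vertically N cosθ = mg.
Dividing: tanθ = v²/(r g) = (24.2)²/(212 × 9.8) = 585.6/2078 = 0.2819.
θ = arctan(0.2819) = 15.74°.

15.7°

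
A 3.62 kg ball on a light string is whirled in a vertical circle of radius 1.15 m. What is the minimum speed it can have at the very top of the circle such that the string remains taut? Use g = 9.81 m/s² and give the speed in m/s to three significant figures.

3.36 m/s

At the highest point the centre is directly below, so both the weight and T act inward: T + mg = mv²/r.
At minimum speed T → 0, so mg = mv_min²/r ⇒ v_min = √(g r) = √(9.81 × 1.15) = 3.359 m/s.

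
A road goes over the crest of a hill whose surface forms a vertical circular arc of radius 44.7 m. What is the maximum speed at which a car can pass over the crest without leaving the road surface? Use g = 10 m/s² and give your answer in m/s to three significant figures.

At the crest the centre of the circle is below the car, so the net downward (centripetal) force is mg − N = mv²/r.
The car leaves the road when N → 0, giving v_max = √(g r) = √(10.0 × 44.7) = 21.14 m/s.

21.1 m/s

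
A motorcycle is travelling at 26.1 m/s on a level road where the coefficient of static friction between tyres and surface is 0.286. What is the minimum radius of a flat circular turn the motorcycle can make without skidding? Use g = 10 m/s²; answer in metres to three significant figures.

238 m

At the limit, μ_s m g = m v²/r, so r_min = v²/(μ_s g) = (26.1)²/(0.286 × 10.0) = 681.2/2.860 = 238.2 m.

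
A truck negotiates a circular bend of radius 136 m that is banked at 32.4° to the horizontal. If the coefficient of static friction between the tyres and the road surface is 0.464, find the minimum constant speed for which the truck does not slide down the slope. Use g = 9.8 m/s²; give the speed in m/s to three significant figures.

At the minimum speed, friction acts up the slope at its limiting value f = μN. Radially (horizontal, toward centre): N sinθ − μN cosθ = mv²/r. Vertically: N cosθ + μN sinθ = mg.
Dividing: v² = r g (sinθ − μcosθ)/(cosθ + μsinθ).
sinθ − μcosθ = 0.5358 − 0.464×0.8443 = 0.1441; cosθ + μsinθ = 0.8443 + 0.464×0.5358 = 1.093.
v² = 136 × 9.8 × 0.1441/1.093 = 175.7 m²/s², so v = 13.25 m/s.

13.3 m/s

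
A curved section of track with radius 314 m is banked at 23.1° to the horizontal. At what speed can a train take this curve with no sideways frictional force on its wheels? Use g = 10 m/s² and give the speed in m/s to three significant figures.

36.6 m/s

On a frictionless banked curve, N sinθ = mv²/r and N cosθ = mg, so tanθ = v²/(rg).
v = √(r g tanθ) = √(314 × 10.0 × tan 23.1°) = √(314 × 10.0 × 0.4265) = √1339 = 36.60 m/s.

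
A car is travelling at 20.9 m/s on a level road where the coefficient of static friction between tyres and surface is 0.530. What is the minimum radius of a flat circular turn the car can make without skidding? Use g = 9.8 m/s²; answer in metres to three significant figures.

84.1 m

At the limit, μ_s m g = m v²/r, so r_min = v²/(μ_s g) = (20.9)²/(0.530 × 9.8) = 436.8/5.194 = 84.10 m.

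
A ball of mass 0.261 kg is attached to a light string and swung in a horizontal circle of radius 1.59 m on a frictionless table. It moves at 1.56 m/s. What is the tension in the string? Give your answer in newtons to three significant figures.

The tension is the only horizontal force, so it supplies the full centripetal force: T = m v²/r = 0.261 × (1.560)²/1.59 = 0.261 × 2.434/1.59 = 0.3995 N.

0.399 N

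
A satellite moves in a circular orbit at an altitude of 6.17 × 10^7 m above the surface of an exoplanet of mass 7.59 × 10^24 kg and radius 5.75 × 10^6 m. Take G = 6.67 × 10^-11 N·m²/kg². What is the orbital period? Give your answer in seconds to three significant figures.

r = R + h = 5.75 × 10^6 + 6.17 × 10^7 = 6.745 × 10^7 m. Gravity provides the centripetal force: G M m / r² = m v² / r ⇒ v = √(GM/r) = 2740 m/s.
T = 2πr/v = 2π × 6.745 × 10^7 / 2740 = 154700 s.

155000 s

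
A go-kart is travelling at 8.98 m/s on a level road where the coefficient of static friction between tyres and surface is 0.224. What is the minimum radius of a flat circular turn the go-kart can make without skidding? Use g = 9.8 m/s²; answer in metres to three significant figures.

At the limit, μ_s m g = m v²/r, so r_min = v²/(μ_s g) = (8.98)²/(0.224 × 9.8) = 80.64/2.195 = 36.73 m.

36.7 m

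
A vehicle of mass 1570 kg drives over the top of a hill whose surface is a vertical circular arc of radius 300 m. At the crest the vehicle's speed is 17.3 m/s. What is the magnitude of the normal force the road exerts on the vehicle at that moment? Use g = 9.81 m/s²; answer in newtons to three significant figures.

At the crest the centripetal acceleration points downward (toward the centre of the arc), so mg − N = mv²/r.
N = m(g − v²/r) = 1570 × (9.81 − (17.3)²/300) = 1570 × (9.81 − 0.9976) = 1570 × 8.812 = 13840 N.

13800 N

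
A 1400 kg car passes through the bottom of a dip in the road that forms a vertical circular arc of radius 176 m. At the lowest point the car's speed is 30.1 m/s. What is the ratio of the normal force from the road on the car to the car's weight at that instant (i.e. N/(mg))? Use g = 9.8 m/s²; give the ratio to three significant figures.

At the bottom, N − mg = mv²/r, so N = m(v²/r + g) and N/(mg) = v²/(rg) + 1 = (30.1)²/(176 × 9.8) + 1 = 0.5253 + 1 = 1.525.

1.53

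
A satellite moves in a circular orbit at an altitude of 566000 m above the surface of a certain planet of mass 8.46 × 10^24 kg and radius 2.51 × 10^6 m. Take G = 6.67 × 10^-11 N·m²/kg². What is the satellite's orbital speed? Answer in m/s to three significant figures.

13500 m/s

Orbital radius r = R + h = 2.51 × 10^6 + 566000 = 3.076 × 10^6 m.
Gravity supplies the centripetal force: G M m / r² = m v² / r, so v = √(GM/r).
v = √(6.67 × 10^-11 × 8.46 × 10^24 / 3.076 × 10^6) = √(1.834 × 10^8) = 13540 m/s.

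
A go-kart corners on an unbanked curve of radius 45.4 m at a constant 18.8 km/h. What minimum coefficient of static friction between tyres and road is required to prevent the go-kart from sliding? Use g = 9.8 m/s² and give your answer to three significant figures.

0.0613

v = 18.8/3.6 = 5.222 m/s.
Friction provides the centripetal force: μ_s m g = m v²/r, so μ_s = v²/(g r) = (5.222)²/(9.8 × 45.4) = 27.27/444.9 = 0.06130.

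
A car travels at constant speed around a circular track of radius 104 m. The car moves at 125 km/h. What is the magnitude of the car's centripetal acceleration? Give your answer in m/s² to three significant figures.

11.6 m/s²

v = 125 km/h = 125/3.6 = 34.72 m/s.
a_c = v²/r = (34.72)²/104 = 1206/104 = 11.59 m/s².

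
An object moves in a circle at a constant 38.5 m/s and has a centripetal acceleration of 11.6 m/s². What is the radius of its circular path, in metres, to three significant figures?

128 m

a_c = v²/r ⇒ r = v²/a_c = (38.5)²/11.6 = 1482/11.6 = 127.8 m.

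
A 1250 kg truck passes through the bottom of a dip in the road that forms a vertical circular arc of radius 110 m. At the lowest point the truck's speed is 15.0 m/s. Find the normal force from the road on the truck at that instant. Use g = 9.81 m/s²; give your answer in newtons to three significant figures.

At the lowest point, N points up (toward the centre) and the weight mg points down (away from the centre), so the net inward force is N − mg = mv²/r.
N = m(v²/r + g) = 1250 × ((15.0)²/110 + 9.81) = 1250 × (2.045 + 9.81) = 1250 × 11.86 = 14820 N.

14800 N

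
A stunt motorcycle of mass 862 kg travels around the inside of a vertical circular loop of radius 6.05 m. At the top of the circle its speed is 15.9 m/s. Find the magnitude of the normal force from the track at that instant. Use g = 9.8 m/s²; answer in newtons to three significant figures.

At the top, both N and the weight mg point inward (toward the centre), so N + mg = mv²/r.
N = m(v²/r − g) = 862 × ((15.9)²/6.05 − 9.8) = 862 × (41.79 − 9.8) = 862 × 31.99 = 27570 N.

27600 N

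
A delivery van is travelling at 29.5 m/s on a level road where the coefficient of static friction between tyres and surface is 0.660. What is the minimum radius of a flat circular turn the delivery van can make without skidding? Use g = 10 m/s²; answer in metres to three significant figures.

At the limit, μ_s m g = m v²/r, so r_min = v²/(μ_s g) = (29.5)²/(0.660 × 10.0) = 870.2/6.600 = 131.9 m.

132 m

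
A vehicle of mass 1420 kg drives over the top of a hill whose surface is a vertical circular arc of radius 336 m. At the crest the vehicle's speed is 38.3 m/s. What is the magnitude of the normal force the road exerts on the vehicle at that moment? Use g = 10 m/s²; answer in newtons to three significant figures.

8000 N

At the crest the centripetal acceleration points downward (toward the centre of the arc), so mg − N = mv²/r.
N = m(g − v²/r) = 1420 × (10.0 − (38.3)²/336) = 1420 × (10.0 − 4.366) = 1420 × 5.634 = 8001 N.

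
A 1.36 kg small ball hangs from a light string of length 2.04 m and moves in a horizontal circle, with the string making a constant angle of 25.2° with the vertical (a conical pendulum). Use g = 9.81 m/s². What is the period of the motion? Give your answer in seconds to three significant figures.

r = L sinθ = 0.8686 m. From T sinθ = mω²r and T cosθ = mg: tanθ = ω²r/g, so ω² = g tanθ / r = g/(L cosθ).
ω = √(g/(L cosθ)) = √(9.81/(2.04 × 0.9048)) = √5.315 = 2.305 rad/s.
Period = 2π/ω = 2.725 s.

2.73 s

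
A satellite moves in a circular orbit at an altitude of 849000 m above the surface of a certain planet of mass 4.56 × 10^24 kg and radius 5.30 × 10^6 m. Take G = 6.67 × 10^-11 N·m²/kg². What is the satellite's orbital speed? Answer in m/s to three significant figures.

7030 m/s

Orbital radius r = R + h = 5.30 × 10^6 + 849000 = 6.149 × 10^6 m.
Gravity supplies the centripetal force: G M m / r² = m v² / r, so v = √(GM/r).
v = √(6.67 × 10^-11 × 4.56 × 10^24 / 6.149 × 10^6) = √(4.946 × 10^7) = 7033 m/s.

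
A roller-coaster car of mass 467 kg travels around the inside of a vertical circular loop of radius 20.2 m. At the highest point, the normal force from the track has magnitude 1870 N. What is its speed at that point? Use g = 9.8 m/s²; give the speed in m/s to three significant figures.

At the top, N + mg = mv²/r, so v = √(r(N/m + g)) = √(20.2 × (1870/467 + 9.8)) = √(20.2 × 13.80) = √278.8 = 16.70 m/s.

16.7 m/s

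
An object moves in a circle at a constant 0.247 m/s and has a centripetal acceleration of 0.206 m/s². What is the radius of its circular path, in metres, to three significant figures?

0.296 m

a_c = v²/r ⇒ r = v²/a_c = (0.247)²/0.206 = 0.06101/0.206 = 0.2962 m.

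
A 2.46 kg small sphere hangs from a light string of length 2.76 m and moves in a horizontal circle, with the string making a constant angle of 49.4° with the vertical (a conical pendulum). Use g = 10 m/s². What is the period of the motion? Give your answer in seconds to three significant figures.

2.66 s

r = L sinθ = 2.096 m. From T sinθ = mω²r and T cosθ = mg: tanθ = ω²r/g, so ω² = g tanθ / r = g/(L cosθ).
ω = √(g/(L cosθ)) = √(10.0/(2.76 × 0.6508)) = √5.568 = 2.360 rad/s.
Period = 2π/ω = 2.663 s.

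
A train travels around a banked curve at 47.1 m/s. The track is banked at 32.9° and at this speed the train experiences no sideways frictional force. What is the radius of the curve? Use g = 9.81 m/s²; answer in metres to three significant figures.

Frictionless banking: tanθ = v²/(rg), so r = v²/(g tanθ).
r = (47.1)²/(9.81 × tan 32.9°) = 2218/(9.81 × 0.6469) = 2218/6.346 = 349.6 m.

350 m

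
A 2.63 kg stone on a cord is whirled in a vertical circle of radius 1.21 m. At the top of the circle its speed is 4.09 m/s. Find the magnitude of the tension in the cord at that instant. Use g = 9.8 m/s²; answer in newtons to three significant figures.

At the top, both T and the weight mg point inward (toward the centre), so T + mg = mv²/r.
T = m(v²/r − g) = 2.63 × ((4.09)²/1.21 − 9.8) = 2.63 × (13.82 − 9.8) = 2.63 × 4.025 = 10.59 N.

10.6 N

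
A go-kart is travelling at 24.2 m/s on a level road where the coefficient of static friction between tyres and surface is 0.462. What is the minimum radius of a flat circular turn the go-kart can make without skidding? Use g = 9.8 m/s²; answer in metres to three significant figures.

129 m

At the limit, μ_s m g = m v²/r, so r_min = v²/(μ_s g) = (24.2)²/(0.462 × 9.8) = 585.6/4.528 = 129.3 m.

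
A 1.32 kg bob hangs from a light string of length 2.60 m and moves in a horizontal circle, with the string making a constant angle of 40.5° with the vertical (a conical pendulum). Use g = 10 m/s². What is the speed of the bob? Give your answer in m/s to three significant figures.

The radius of the circle is r = L sinθ = 2.60 × sin 40.5° = 1.689 m.
Horizontally T sinθ = mv²/r and vertically T cosθ = mg, so tanθ = v²/(rg).
v = √(r g tanθ) = √(1.689 × 10.0 × 0.8541) = √14.42 = 3.798 m/s.

3.80 m/s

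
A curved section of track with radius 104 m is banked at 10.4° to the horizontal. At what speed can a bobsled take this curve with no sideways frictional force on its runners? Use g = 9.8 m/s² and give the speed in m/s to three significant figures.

13.7 m/s

On a frictionless banked curve, N sinθ = mv²/r and N cosθ = mg, so tanθ = v²/(rg).
v = √(r g tanθ) = √(104 × 9.8 × tan 10.4°) = √(104 × 9.8 × 0.1835) = √187.1 = 13.68 m/s.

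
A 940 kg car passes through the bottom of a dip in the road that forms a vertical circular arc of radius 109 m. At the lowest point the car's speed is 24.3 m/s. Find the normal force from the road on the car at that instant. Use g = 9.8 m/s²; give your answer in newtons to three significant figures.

At the lowest point, N points up (toward the centre) and the weight mg points down (away from the centre), so the net inward force is N − mg = mv²/r.
N = m(v²/r + g) = 940 × ((24.3)²/109 + 9.8) = 940 × (5.417 + 9.8) = 940 × 15.22 = 14300 N.

14300 N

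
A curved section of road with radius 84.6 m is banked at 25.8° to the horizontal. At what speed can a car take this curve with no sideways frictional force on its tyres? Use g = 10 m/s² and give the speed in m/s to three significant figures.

20.2 m/s

On a frictionless banked curve, N sinθ = mv²/r and N cosθ = mg, so tanθ = v²/(rg).
v = √(r g tanθ) = √(84.6 × 10.0 × tan 25.8°) = √(84.6 × 10.0 × 0.4834) = √409.0 = 20.22 m/s.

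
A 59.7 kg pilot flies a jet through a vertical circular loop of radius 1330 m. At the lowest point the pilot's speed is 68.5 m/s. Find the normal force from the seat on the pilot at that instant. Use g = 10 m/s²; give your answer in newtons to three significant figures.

At the lowest point, N points up (toward the centre) and the weight mg points down (away from the centre), so the net inward force is N − mg = mv²/r.
N = m(v²/r + g) = 59.7 × ((68.5)²/1330 + 10.0) = 59.7 × (3.528 + 10.0) = 59.7 × 13.53 = 807.6 N.

808 N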